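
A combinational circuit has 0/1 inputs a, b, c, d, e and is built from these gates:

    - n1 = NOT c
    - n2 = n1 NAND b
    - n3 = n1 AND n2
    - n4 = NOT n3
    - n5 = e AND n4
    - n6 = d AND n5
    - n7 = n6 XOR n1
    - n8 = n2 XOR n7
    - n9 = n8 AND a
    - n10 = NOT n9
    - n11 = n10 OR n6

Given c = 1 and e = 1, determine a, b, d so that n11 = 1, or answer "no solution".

Check with c = 1 and e = 1 and a=0, b=0, d=0:
n1 = NOT c = NOT 1 = 0
n2 = n1 NAND b = 0 NAND 0 = 1
n3 = n1 AND n2 = 0 AND 1 = 0
n4 = NOT n3 = NOT 0 = 1
n5 = e AND n4 = 1 AND 1 = 1
n6 = d AND n5 = 0 AND 1 = 0
n7 = n6 XOR n1 = 0 XOR 0 = 0
n8 = n2 XOR n7 = 1 XOR 0 = 1
n9 = n8 AND a = 1 AND 0 = 0
n10 = NOT n9 = NOT 0 = 1
n11 = n10 OR n6 = 1 OR 0 = 1
So n11 = 1.

a=0 b=0 d=0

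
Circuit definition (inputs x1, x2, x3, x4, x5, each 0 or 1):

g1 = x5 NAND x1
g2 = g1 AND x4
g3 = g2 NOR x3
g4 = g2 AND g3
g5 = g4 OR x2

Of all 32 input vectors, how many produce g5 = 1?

g5 = g4 OR x2 must be 1, so at least one of g4, x2 is 1.
Enumerating the 32 input combinations, 16 give g5 = 1 and 16 give g5 = 0.

16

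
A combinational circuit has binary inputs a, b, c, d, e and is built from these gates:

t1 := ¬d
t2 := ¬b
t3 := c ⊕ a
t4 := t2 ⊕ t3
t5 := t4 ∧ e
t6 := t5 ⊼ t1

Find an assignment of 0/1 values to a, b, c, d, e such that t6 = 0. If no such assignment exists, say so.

Check with a=1 b=1 c=0 d=0 e=1:
t1 = ¬d = ¬0 = 1
t2 = ¬b = ¬1 = 0
t3 = c ⊕ a = 0 ⊕ 1 = 1
t4 = t2 ⊕ t3 = 0 ⊕ 1 = 1
t5 = t4 ∧ e = 1 ∧ 1 = 1
t6 = t5 ⊼ t1 = 1 ⊼ 1 = 0
So t6 = 0 as required.

a=1 b=1 c=0 d=0 e=1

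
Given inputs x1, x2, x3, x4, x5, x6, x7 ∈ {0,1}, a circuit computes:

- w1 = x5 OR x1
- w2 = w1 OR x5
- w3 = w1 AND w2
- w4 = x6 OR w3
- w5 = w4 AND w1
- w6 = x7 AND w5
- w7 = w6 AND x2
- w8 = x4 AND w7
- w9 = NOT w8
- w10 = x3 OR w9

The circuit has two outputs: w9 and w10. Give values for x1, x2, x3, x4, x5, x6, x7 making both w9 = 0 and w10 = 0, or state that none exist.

Check with x1=1, x2=1, x3=0, x4=1, x5=0, x6=1, x7=1:
w1 = x5 OR x1 = 0 OR 1 = 1
w2 = w1 OR x5 = 1 OR 0 = 1
w3 = w1 AND w2 = 1 AND 1 = 1
w4 = x6 OR w3 = 1 OR 1 = 1
w5 = w4 AND w1 = 1 AND 1 = 1
w6 = x7 AND w5 = 1 AND 1 = 1
w7 = w6 AND x2 = 1 AND 1 = 1
w8 = x4 AND w7 = 1 AND 1 = 1
w9 = NOT w8 = NOT 1 = 0
w10 = x3 OR w9 = 0 OR 0 = 0
So w9 = 0 and w10 = 0.

x1=1, x2=1, x3=0, x4=1, x5=0, x6=1, x7=1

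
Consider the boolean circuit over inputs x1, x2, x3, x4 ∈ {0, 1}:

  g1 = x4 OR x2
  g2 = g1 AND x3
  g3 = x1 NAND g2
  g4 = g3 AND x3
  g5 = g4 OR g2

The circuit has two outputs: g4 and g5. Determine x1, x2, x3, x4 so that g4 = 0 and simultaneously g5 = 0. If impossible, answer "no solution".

x1=1, x2=1, x3=0, x4=1

Check with x1=1, x2=1, x3=0, x4=1:
g1 = x4 OR x2 = 1 OR 1 = 1
g2 = g1 AND x3 = 1 AND 0 = 0
g3 = x1 NAND g2 = 1 NAND 0 = 1
g4 = g3 AND x3 = 1 AND 0 = 0
g5 = g4 OR g2 = 0 OR 0 = 0
So g4 = 0 and g5 = 0.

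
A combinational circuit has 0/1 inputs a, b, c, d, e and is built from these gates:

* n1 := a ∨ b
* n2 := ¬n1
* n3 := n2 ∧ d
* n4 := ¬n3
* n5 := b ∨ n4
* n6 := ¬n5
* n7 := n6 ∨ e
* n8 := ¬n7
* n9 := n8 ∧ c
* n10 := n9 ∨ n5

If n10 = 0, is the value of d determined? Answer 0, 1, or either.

1

n10 = n9 ∨ n5 must be 0, so both n9 = 0 and n5 = 0.
n9 = n8 ∧ c must be 0, so at least one of n8, c is 0.
n5 = b ∨ n4 must be 0, so both b = 0 and n4 = 0.
Every assignment with n10 = 0 has d = 1; there are 4 such assignment(s).
  a=0, b=0, c=0, d=1, e=0
  a=0, b=0, c=0, d=1, e=1
  a=0, b=0, c=1, d=1, e=0
  a=0, b=0, c=1, d=1, e=1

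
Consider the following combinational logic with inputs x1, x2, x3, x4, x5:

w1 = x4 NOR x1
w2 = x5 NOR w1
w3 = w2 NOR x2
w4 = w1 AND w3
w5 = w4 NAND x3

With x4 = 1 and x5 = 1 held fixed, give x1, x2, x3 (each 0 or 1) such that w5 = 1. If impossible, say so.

x1=1 x2=1 x3=0

w5 = w4 NAND x3 must be 1, so at least one of w4, x3 is 0.
Check with x4 = 1 and x5 = 1 and x1=1, x2=1, x3=0:
w1 = x4 NOR x1 = 1 NOR 1 = 0
w2 = x5 NOR w1 = 1 NOR 0 = 0
w3 = w2 NOR x2 = 0 NOR 1 = 0
w4 = w1 AND w3 = 0 AND 0 = 0
w5 = w4 NAND x3 = 0 NAND 0 = 1
So w5 = 1.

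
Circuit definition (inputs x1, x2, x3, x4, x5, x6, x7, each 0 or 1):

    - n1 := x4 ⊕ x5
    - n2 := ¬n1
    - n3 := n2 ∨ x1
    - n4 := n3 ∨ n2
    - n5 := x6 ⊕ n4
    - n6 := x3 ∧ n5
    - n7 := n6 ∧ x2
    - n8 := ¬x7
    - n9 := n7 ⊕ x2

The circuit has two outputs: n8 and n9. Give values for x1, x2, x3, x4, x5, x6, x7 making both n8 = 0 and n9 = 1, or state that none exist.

x1=0 x2=1 x3=0 x4=1 x5=0 x6=1 x7=1

Check with x1=0 x2=1 x3=0 x4=1 x5=0 x6=1 x7=1:
n1 = x4 ⊕ x5 = 1 ⊕ 0 = 1
n2 = ¬n1 = ¬1 = 0
n3 = n2 ∨ x1 = 0 ∨ 0 = 0
n4 = n3 ∨ n2 = 0 ∨ 0 = 0
n5 = x6 ⊕ n4 = 1 ⊕ 0 = 1
n6 = x3 ∧ n5 = 0 ∧ 1 = 0
n7 = n6 ∧ x2 = 0 ∧ 1 = 0
n8 = ¬x7 = ¬1 = 0
n9 = n7 ⊕ x2 = 0 ⊕ 1 = 1
So n8 = 0 and n9 = 1.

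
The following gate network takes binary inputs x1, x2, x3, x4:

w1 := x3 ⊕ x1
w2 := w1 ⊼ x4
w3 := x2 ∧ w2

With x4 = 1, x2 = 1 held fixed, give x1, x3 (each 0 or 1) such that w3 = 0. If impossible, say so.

x1=1, x3=0

Check with x4 = 1, x2 = 1 and x1=1, x3=0:
w1 = x3 ⊕ x1 = 0 ⊕ 1 = 1
w2 = w1 ⊼ x4 = 1 ⊼ 1 = 0
w3 = x2 ∧ w2 = 1 ∧ 0 = 0
So w3 = 0.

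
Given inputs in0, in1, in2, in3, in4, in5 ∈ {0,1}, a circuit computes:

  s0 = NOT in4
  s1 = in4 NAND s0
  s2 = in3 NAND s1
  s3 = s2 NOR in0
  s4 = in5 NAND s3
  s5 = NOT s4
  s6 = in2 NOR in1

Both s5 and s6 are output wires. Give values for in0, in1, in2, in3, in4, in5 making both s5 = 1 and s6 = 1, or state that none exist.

in0=0, in1=0, in2=0, in3=1, in4=0, in5=1

Check with in0=0, in1=0, in2=0, in3=1, in4=0, in5=1:
s0 = NOT in4 = NOT 0 = 1
s1 = in4 NAND s0 = 0 NAND 1 = 1
s2 = in3 NAND s1 = 1 NAND 1 = 0
s3 = s2 NOR in0 = 0 NOR 0 = 1
s4 = in5 NAND s3 = 1 NAND 1 = 0
s5 = NOT s4 = NOT 0 = 1
s6 = in2 NOR in1 = 0 NOR 0 = 1
So s5 = 1 and s6 = 1.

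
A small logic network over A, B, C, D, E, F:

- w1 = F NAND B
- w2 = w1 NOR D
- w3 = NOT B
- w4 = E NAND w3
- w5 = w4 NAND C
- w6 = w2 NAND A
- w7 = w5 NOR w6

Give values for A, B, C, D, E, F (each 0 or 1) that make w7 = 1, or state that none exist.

A=1, B=1, C=1, D=0, E=0, F=1

w7 = w5 NOR w6 must be 1, so both w5 = 0 and w6 = 0.
w5 = w4 NAND C must be 0, so both w4 = 1 and C = 1.
Check with A=1, B=1, C=1, D=0, E=0, F=1:
w1 = F NAND B = 1 NAND 1 = 0
w2 = w1 NOR D = 0 NOR 0 = 1
w3 = NOT B = NOT 1 = 0
w4 = E NAND w3 = 0 NAND 0 = 1
w5 = w4 NAND C = 1 NAND 1 = 0
w6 = w2 NAND A = 1 NAND 1 = 0
w7 = w5 NOR w6 = 0 NOR 0 = 1
So w7 = 1 as required.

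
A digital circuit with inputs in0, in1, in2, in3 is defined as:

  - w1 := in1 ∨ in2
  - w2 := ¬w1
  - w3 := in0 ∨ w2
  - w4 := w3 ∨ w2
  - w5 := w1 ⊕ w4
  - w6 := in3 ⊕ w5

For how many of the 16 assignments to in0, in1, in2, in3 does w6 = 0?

w6 = in3 ⊕ w5 must be 0, so in3 and w5 are equal.
Enumerating the 16 input combinations, 8 give w6 = 0 and 8 give w6 = 1.

8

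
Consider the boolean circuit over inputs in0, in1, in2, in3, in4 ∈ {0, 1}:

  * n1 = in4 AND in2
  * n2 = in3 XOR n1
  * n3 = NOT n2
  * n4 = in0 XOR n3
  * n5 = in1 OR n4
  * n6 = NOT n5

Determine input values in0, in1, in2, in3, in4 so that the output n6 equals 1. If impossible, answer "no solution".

n6 = NOT n5 must be 1, so n5 = 0.
Check with in0=0 in1=0 in2=0 in3=1 in4=1:
n1 = in4 AND in2 = 1 AND 0 = 0
n2 = in3 XOR n1 = 1 XOR 0 = 1
n3 = NOT n2 = NOT 1 = 0
n4 = in0 XOR n3 = 0 XOR 0 = 0
n5 = in1 OR n4 = 0 OR 0 = 0
n6 = NOT n5 = NOT 0 = 1
So n6 = 1 as required.

in0=0 in1=0 in2=0 in3=1 in4=1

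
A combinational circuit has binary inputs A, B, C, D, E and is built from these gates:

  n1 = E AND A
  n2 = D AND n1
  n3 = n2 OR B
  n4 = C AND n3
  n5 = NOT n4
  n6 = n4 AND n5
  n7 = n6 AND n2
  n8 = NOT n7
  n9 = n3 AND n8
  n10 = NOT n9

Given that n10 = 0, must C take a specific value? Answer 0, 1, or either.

either

Both values of C occur among assignments with n10 = 0:
  C=0: A=0, B=1, C=0, D=0, E=0
  C=1: A=0, B=1, C=1, D=0, E=0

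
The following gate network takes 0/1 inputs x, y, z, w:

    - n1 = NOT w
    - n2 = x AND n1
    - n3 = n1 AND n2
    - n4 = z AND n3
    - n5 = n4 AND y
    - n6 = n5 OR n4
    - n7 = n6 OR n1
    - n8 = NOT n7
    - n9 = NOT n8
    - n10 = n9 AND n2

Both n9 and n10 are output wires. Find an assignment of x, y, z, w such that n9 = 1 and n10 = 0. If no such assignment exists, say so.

Check with x=0, y=1, z=1, w=0:
n1 = NOT w = NOT 0 = 1
n2 = x AND n1 = 0 AND 1 = 0
n3 = n1 AND n2 = 1 AND 0 = 0
n4 = z AND n3 = 1 AND 0 = 0
n5 = n4 AND y = 0 AND 1 = 0
n6 = n5 OR n4 = 0 OR 0 = 0
n7 = n6 OR n1 = 0 OR 1 = 1
n8 = NOT n7 = NOT 1 = 0
n9 = NOT n8 = NOT 0 = 1
n10 = n9 AND n2 = 1 AND 0 = 0
So n9 = 1 and n10 = 0.

x=0, y=1, z=1, w=0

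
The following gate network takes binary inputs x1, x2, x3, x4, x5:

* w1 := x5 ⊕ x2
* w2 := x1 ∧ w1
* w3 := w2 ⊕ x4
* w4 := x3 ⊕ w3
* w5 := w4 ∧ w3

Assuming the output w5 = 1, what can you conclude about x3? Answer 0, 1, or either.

0

w5 = w4 ∧ w3 must be 1, so both w4 = 1 and w3 = 1.
Every assignment with w5 = 1 has x3 = 0; there are 8 such assignment(s).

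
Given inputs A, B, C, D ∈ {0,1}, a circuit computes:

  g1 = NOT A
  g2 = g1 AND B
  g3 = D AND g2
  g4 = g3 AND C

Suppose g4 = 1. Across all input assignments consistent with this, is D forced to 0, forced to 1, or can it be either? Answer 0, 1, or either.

g4 = g3 AND C must be 1, so both g3 = 1 and C = 1.
Every assignment with g4 = 1 has D = 1; there are 1 such assignment(s).
  A=0, B=1, C=1, D=1

1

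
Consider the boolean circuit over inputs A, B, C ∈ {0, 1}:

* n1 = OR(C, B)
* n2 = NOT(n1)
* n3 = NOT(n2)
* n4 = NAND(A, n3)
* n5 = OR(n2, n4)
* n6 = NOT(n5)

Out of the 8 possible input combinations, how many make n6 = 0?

n6 = NOT(n5) must be 0, so n5 = 1.
n5 = OR(n2, n4) must be 1, so at least one of n2, n4 is 1.
Satisfying assignments:
  A=0, B=0, C=0
  A=0, B=0, C=1
  A=0, B=1, C=0
  A=0, B=1, C=1
  A=1, B=0, C=0

5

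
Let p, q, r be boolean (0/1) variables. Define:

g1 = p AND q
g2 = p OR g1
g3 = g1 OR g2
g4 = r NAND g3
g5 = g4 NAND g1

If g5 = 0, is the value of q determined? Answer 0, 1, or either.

g5 = g4 NAND g1 must be 0, so both g4 = 1 and g1 = 1.
g4 = r NAND g3 must be 1, so at least one of r, g3 is 0.
g1 = p AND q must be 1, so both p = 1 and q = 1.
Every assignment with g5 = 0 has q = 1; there are 1 such assignment(s).
  p=1, q=1, r=0

1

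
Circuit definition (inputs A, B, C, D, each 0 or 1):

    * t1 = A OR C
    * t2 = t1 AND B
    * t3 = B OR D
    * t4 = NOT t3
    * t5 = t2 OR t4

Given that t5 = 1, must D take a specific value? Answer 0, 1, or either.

Both values of D occur among assignments with t5 = 1:
  D=0: A=0, B=0, C=0, D=0
  D=1: A=0, B=1, C=1, D=1

either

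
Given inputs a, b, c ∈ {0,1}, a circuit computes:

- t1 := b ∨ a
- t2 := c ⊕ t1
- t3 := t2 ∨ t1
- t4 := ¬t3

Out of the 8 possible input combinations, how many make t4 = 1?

t4 = ¬t3 must be 1, so t3 = 0.
Enumerating the 8 input combinations, 1 give t4 = 1 and 7 give t4 = 0.

1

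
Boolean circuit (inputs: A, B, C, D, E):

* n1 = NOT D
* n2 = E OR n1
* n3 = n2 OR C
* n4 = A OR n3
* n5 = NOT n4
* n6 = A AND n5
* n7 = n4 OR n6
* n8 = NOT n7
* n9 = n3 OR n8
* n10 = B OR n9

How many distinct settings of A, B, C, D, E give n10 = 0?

1

n10 = B OR n9 must be 0, so both B = 0 and n9 = 0.
Enumerating the 32 input combinations, 1 give n10 = 0 and 31 give n10 = 1.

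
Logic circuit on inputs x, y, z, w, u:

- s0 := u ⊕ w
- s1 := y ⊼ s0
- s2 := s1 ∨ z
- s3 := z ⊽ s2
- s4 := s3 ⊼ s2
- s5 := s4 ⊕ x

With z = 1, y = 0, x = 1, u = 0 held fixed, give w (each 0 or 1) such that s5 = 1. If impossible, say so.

With z = 1, y = 0, x = 1, u = 0 fixed, none of the 2 settings of w give s5 = 1.
For example, with w=0:
s0 = u ⊕ w = 0 ⊕ 0 = 0
s1 = y ⊼ s0 = 0 ⊼ 0 = 1
s2 = s1 ∨ z = 1 ∨ 1 = 1
s3 = z ⊽ s2 = 1 ⊽ 1 = 0
s4 = s3 ⊼ s2 = 0 ⊼ 1 = 1
s5 = s4 ⊕ x = 1 ⊕ 1 = 0
giving s5 = 0 ≠ 1.

no solution exists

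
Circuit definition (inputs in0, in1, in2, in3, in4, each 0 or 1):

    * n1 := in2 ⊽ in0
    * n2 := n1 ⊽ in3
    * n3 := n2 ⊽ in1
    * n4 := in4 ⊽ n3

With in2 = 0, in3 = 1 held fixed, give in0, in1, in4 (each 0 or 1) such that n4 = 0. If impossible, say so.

n4 = in4 ⊽ n3 must be 0, so at least one of in4, n3 is 1.
Check with in2 = 0, in3 = 1 and in0=0, in1=1, in4=1:
n1 = in2 ⊽ in0 = 0 ⊽ 0 = 1
n2 = n1 ⊽ in3 = 1 ⊽ 1 = 0
n3 = n2 ⊽ in1 = 0 ⊽ 1 = 0
n4 = in4 ⊽ n3 = 1 ⊽ 0 = 0
So n4 = 0.

in0=0, in1=1, in4=1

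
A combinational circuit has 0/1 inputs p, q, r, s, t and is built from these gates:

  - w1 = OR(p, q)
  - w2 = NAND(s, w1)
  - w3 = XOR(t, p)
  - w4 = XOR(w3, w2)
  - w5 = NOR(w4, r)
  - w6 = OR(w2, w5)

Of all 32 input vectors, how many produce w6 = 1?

23

w6 = OR(w2, w5) must be 1, so at least one of w2, w5 is 1.
Enumerating the 32 input combinations, 23 give w6 = 1 and 9 give w6 = 0.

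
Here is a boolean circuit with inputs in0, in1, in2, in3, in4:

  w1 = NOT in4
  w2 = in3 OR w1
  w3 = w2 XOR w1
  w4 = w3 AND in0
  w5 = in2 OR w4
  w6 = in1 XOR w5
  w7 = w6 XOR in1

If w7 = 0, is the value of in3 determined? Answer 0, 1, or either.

Both values of in3 occur among assignments with w7 = 0:
  in3=0: in0=0, in1=0, in2=0, in3=0, in4=0
  in3=1: in0=0, in1=0, in2=0, in3=1, in4=0

either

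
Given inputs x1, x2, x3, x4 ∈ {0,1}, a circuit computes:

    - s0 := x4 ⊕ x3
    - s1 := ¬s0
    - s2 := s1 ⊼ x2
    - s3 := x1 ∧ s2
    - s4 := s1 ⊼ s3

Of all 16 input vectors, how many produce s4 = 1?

14

s4 = s1 ⊼ s3 must be 1, so at least one of s1, s3 is 0.
Enumerating the 16 input combinations, 14 give s4 = 1 and 2 give s4 = 0.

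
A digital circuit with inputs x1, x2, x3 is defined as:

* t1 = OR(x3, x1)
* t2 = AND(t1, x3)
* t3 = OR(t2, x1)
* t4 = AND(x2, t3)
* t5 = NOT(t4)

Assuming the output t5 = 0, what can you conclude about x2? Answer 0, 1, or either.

t5 = NOT(t4) must be 0, so t4 = 1.
Every assignment with t5 = 0 has x2 = 1; there are 3 such assignment(s).
  x1=0, x2=1, x3=1
  x1=1, x2=1, x3=0
  x1=1, x2=1, x3=1

1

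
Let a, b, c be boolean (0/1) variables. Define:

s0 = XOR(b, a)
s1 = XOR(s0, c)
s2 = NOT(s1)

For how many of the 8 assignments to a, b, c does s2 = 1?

4

s2 = NOT(s1) must be 1, so s1 = 0.
s1 = XOR(s0, c) must be 0, so s0 and c are equal.
Satisfying assignments:
  a=0, b=0, c=0
  a=0, b=1, c=1
  a=1, b=0, c=1
  a=1, b=1, c=0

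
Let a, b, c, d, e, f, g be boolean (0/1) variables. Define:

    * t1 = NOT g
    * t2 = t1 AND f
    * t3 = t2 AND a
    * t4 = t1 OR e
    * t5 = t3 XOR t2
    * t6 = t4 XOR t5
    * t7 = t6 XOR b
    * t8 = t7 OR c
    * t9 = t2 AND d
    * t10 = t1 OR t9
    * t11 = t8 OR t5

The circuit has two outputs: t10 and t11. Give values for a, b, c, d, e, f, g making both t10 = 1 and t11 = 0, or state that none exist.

a=1, b=1, c=0, d=0, e=1, f=1, g=0

Check with a=1, b=1, c=0, d=0, e=1, f=1, g=0:
t1 = NOT g = NOT 0 = 1
t2 = t1 AND f = 1 AND 1 = 1
t3 = t2 AND a = 1 AND 1 = 1
t4 = t1 OR e = 1 OR 1 = 1
t5 = t3 XOR t2 = 1 XOR 1 = 0
t6 = t4 XOR t5 = 1 XOR 0 = 1
t7 = t6 XOR b = 1 XOR 1 = 0
t8 = t7 OR c = 0 OR 0 = 0
t9 = t2 AND d = 1 AND 0 = 0
t10 = t1 OR t9 = 1 OR 0 = 1
t11 = t8 OR t5 = 0 OR 0 = 0
So t10 = 1 and t11 = 0.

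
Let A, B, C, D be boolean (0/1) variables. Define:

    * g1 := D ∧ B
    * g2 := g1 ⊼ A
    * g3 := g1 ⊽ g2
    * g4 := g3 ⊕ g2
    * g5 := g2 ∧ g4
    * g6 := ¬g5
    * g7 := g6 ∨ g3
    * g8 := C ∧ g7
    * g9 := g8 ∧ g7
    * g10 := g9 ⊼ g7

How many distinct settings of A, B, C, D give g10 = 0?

g10 = g9 ⊼ g7 must be 0, so both g9 = 1 and g7 = 1.
g9 = g8 ∧ g7 must be 1, so both g8 = 1 and g7 = 1.
Satisfying assignments:
  A=1, B=1, C=1, D=1

1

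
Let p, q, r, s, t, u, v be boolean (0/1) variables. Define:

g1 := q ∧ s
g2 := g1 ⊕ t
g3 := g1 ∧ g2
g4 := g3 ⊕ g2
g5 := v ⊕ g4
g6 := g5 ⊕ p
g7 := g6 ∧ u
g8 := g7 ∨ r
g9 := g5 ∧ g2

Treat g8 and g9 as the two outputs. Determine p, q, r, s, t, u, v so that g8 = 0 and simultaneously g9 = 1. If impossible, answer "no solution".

p=1, q=0, r=0, s=1, t=1, u=0, v=0

Check with p=1, q=0, r=0, s=1, t=1, u=0, v=0:
g1 = q ∧ s = 0 ∧ 1 = 0
g2 = g1 ⊕ t = 0 ⊕ 1 = 1
g3 = g1 ∧ g2 = 0 ∧ 1 = 0
g4 = g3 ⊕ g2 = 0 ⊕ 1 = 1
g5 = v ⊕ g4 = 0 ⊕ 1 = 1
g6 = g5 ⊕ p = 1 ⊕ 1 = 0
g7 = g6 ∧ u = 0 ∧ 0 = 0
g8 = g7 ∨ r = 0 ∨ 0 = 0
g9 = g5 ∧ g2 = 1 ∧ 1 = 1
So g8 = 0 and g9 = 1.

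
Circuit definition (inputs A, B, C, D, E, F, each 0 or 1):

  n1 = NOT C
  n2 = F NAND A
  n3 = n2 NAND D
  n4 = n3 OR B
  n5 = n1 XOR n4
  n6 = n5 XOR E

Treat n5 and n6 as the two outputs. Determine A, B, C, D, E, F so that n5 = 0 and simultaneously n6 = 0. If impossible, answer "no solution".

A=0 B=1 C=0 D=0 E=0 F=1

Check with A=0 B=1 C=0 D=0 E=0 F=1:
n1 = NOT C = NOT 0 = 1
n2 = F NAND A = 1 NAND 0 = 1
n3 = n2 NAND D = 1 NAND 0 = 1
n4 = n3 OR B = 1 OR 1 = 1
n5 = n1 XOR n4 = 1 XOR 1 = 0
n6 = n5 XOR E = 0 XOR 0 = 0
So n5 = 0 and n6 = 0.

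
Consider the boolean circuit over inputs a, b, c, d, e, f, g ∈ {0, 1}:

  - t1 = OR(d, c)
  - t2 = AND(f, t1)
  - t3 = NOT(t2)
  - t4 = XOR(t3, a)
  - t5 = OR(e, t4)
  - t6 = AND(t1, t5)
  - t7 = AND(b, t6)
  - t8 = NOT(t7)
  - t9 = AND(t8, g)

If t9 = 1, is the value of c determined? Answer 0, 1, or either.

Both values of c occur among assignments with t9 = 1:
  c=0: a=0, b=0, c=0, d=0, e=0, f=0, g=1
  c=1: a=0, b=0, c=1, d=0, e=0, f=0, g=1

either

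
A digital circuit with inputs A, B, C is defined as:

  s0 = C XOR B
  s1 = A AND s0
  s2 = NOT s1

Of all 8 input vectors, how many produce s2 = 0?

s2 = NOT s1 must be 0, so s1 = 1.
Enumerating the 8 input combinations, 2 give s2 = 0 and 6 give s2 = 1.

2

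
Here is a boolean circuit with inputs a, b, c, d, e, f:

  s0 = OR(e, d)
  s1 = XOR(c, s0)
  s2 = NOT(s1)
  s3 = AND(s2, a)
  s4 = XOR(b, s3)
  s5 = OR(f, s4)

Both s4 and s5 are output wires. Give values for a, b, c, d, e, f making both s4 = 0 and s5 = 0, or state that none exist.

Check with a=1, b=1, c=1, d=1, e=1, f=0:
s0 = OR(e, d) = OR(1, 1) = 1
s1 = XOR(c, s0) = XOR(1, 1) = 0
s2 = NOT(s1) = NOT 0 = 1
s3 = AND(s2, a) = AND(1, 1) = 1
s4 = XOR(b, s3) = XOR(1, 1) = 0
s5 = OR(f, s4) = OR(0, 0) = 0
So s4 = 0 and s5 = 0.

a=1, b=1, c=1, d=1, e=1, f=0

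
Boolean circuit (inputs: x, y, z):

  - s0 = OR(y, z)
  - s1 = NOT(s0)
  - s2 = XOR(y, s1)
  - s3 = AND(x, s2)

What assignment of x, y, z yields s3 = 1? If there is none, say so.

Check with x=1, y=0, z=0:
s0 = OR(y, z) = OR(0, 0) = 0
s1 = NOT(s0) = NOT 0 = 1
s2 = XOR(y, s1) = XOR(0, 1) = 1
s3 = AND(x, s2) = AND(1, 1) = 1
So s3 = 1 as required.

x=1, y=0, z=0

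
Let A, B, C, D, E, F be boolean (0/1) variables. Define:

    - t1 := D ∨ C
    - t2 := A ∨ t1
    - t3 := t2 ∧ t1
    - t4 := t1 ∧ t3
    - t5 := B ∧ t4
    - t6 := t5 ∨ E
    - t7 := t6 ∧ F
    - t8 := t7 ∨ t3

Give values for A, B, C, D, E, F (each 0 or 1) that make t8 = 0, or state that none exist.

Check with A=0, B=1, C=0, D=0, E=0, F=0:
t1 = D ∨ C = 0 ∨ 0 = 0
t2 = A ∨ t1 = 0 ∨ 0 = 0
t3 = t2 ∧ t1 = 0 ∧ 0 = 0
t4 = t1 ∧ t3 = 0 ∧ 0 = 0
t5 = B ∧ t4 = 1 ∧ 0 = 0
t6 = t5 ∨ E = 0 ∨ 0 = 0
t7 = t6 ∧ F = 0 ∧ 0 = 0
t8 = t7 ∨ t3 = 0 ∨ 0 = 0
So t8 = 0 as required.

A=0, B=1, C=0, D=0, E=0, F=0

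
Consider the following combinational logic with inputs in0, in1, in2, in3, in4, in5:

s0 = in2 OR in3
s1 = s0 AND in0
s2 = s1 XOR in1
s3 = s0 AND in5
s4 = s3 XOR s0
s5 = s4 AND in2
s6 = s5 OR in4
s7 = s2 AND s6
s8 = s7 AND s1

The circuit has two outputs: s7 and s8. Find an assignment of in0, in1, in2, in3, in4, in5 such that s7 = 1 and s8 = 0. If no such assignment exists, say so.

in0=0 in1=1 in2=0 in3=0 in4=1 in5=0

Check with in0=0 in1=1 in2=0 in3=0 in4=1 in5=0:
s0 = in2 OR in3 = 0 OR 0 = 0
s1 = s0 AND in0 = 0 AND 0 = 0
s2 = s1 XOR in1 = 0 XOR 1 = 1
s3 = s0 AND in5 = 0 AND 0 = 0
s4 = s3 XOR s0 = 0 XOR 0 = 0
s5 = s4 AND in2 = 0 AND 0 = 0
s6 = s5 OR in4 = 0 OR 1 = 1
s7 = s2 AND s6 = 1 AND 1 = 1
s8 = s7 AND s1 = 1 AND 0 = 0
So s7 = 1 and s8 = 0.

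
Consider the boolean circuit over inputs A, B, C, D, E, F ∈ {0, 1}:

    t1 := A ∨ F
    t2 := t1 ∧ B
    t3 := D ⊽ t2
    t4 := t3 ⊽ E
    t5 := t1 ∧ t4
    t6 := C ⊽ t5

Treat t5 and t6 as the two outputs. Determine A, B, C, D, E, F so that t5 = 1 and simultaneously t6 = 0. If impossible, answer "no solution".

A=0, B=1, C=0, D=0, E=0, F=1

Check with A=0, B=1, C=0, D=0, E=0, F=1:
t1 = A ∨ F = 0 ∨ 1 = 1
t2 = t1 ∧ B = 1 ∧ 1 = 1
t3 = D ⊽ t2 = 0 ⊽ 1 = 0
t4 = t3 ⊽ E = 0 ⊽ 0 = 1
t5 = t1 ∧ t4 = 1 ∧ 1 = 1
t6 = C ⊽ t5 = 0 ⊽ 1 = 0
So t5 = 1 and t6 = 0.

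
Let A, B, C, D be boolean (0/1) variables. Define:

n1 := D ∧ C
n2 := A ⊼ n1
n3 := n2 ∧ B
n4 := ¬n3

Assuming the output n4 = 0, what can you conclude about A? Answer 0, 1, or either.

Both values of A occur among assignments with n4 = 0:
  A=0: A=0, B=1, C=0, D=0
  A=1: A=1, B=1, C=0, D=0

either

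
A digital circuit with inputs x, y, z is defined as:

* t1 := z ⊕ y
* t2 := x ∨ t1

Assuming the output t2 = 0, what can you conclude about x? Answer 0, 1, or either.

0

t2 = x ∨ t1 must be 0, so both x = 0 and t1 = 0.
t1 = z ⊕ y must be 0, so z and y are equal.
Every assignment with t2 = 0 has x = 0; there are 2 such assignment(s).
  x=0, y=0, z=0
  x=0, y=1, z=1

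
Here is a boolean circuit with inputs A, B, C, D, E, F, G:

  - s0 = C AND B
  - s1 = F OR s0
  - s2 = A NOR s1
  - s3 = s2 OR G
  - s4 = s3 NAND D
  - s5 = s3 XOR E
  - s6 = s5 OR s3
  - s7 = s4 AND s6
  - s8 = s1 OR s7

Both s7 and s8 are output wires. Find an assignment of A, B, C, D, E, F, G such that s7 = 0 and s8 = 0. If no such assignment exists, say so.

Check with A=0 B=0 C=1 D=1 E=1 F=0 G=0:
s0 = C AND B = 1 AND 0 = 0
s1 = F OR s0 = 0 OR 0 = 0
s2 = A NOR s1 = 0 NOR 0 = 1
s3 = s2 OR G = 1 OR 0 = 1
s4 = s3 NAND D = 1 NAND 1 = 0
s5 = s3 XOR E = 1 XOR 1 = 0
s6 = s5 OR s3 = 0 OR 1 = 1
s7 = s4 AND s6 = 0 AND 1 = 0
s8 = s1 OR s7 = 0 OR 0 = 0
So s7 = 0 and s8 = 0.

A=0 B=0 C=1 D=1 E=1 F=0 G=0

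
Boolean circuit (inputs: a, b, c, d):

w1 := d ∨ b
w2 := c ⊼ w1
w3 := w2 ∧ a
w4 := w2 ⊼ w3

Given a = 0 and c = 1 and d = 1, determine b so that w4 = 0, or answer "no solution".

With a = 0 and c = 1 and d = 1 fixed, none of the 2 settings of b give w4 = 0.
For example, with b=1:
w1 = d ∨ b = 1 ∨ 1 = 1
w2 = c ⊼ w1 = 1 ⊼ 1 = 0
w3 = w2 ∧ a = 0 ∧ 0 = 0
w4 = w2 ⊼ w3 = 0 ⊼ 0 = 1
giving w4 = 1 ≠ 0.

no solution exists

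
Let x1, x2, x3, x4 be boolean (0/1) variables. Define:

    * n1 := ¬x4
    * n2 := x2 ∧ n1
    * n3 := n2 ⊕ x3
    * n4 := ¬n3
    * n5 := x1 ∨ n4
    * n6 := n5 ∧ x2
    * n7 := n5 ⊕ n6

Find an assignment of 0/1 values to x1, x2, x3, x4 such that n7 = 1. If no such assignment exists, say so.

n7 = n5 ⊕ n6 must be 1, so n5 and n6 differ.
Check with x1=1, x2=0, x3=1, x4=1:
n1 = ¬x4 = ¬1 = 0
n2 = x2 ∧ n1 = 0 ∧ 0 = 0
n3 = n2 ⊕ x3 = 0 ⊕ 1 = 1
n4 = ¬n3 = ¬1 = 0
n5 = x1 ∨ n4 = 1 ∨ 0 = 1
n6 = n5 ∧ x2 = 1 ∧ 0 = 0
n7 = n5 ⊕ n6 = 1 ⊕ 0 = 1
So n7 = 1 as required.

x1=1, x2=0, x3=1, x4=1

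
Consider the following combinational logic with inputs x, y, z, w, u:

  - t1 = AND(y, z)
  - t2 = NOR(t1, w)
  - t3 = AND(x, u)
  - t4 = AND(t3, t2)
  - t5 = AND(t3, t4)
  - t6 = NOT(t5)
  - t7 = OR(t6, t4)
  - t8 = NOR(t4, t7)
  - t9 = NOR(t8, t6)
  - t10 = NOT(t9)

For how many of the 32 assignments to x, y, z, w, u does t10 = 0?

t10 = NOT(t9) must be 0, so t9 = 1.
Satisfying assignments:
  x=1, y=0, z=0, w=0, u=1
  x=1, y=0, z=1, w=0, u=1
  x=1, y=1, z=0, w=0, u=1

3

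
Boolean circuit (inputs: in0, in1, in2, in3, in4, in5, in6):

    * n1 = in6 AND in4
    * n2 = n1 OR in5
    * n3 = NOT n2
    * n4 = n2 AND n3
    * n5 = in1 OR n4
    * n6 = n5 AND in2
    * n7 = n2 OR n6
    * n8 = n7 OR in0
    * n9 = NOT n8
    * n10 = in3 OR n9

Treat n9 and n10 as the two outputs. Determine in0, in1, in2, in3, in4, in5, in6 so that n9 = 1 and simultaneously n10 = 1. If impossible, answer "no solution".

in0=0, in1=1, in2=0, in3=1, in4=0, in5=0, in6=0

Check with in0=0, in1=1, in2=0, in3=1, in4=0, in5=0, in6=0:
n1 = in6 AND in4 = 0 AND 0 = 0
n2 = n1 OR in5 = 0 OR 0 = 0
n3 = NOT n2 = NOT 0 = 1
n4 = n2 AND n3 = 0 AND 1 = 0
n5 = in1 OR n4 = 1 OR 0 = 1
n6 = n5 AND in2 = 1 AND 0 = 0
n7 = n2 OR n6 = 0 OR 0 = 0
n8 = n7 OR in0 = 0 OR 0 = 0
n9 = NOT n8 = NOT 0 = 1
n10 = in3 OR n9 = 1 OR 1 = 1
So n9 = 1 and n10 = 1.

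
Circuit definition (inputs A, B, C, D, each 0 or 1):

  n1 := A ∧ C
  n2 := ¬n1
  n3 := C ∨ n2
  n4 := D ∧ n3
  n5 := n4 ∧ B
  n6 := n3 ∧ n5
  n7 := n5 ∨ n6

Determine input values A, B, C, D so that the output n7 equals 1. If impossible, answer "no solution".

n7 = n5 ∨ n6 must be 1, so at least one of n5, n6 is 1.
Check with A=0 B=1 C=1 D=1:
n1 = A ∧ C = 0 ∧ 1 = 0
n2 = ¬n1 = ¬0 = 1
n3 = C ∨ n2 = 1 ∨ 1 = 1
n4 = D ∧ n3 = 1 ∧ 1 = 1
n5 = n4 ∧ B = 1 ∧ 1 = 1
n6 = n3 ∧ n5 = 1 ∧ 1 = 1
n7 = n5 ∨ n6 = 1 ∨ 1 = 1
So n7 = 1 as required.

A=0 B=1 C=1 D=1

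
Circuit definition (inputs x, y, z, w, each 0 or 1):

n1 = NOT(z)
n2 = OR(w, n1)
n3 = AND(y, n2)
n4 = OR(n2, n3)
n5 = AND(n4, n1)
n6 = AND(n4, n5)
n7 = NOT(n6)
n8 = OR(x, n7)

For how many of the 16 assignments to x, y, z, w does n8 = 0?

n8 = OR(x, n7) must be 0, so both x = 0 and n7 = 0.
n7 = NOT(n6) must be 0, so n6 = 1.
Satisfying assignments:
  x=0, y=0, z=0, w=0
  x=0, y=0, z=0, w=1
  x=0, y=1, z=0, w=0
  x=0, y=1, z=0, w=1

4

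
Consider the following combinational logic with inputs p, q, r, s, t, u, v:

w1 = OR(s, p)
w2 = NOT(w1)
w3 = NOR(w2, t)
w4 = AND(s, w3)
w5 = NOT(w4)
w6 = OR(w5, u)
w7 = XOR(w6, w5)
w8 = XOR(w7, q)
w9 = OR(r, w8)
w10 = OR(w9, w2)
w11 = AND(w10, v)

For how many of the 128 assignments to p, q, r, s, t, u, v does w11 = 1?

52

w11 = AND(w10, v) must be 1, so both w10 = 1 and v = 1.
Enumerating the 128 input combinations, 52 give w11 = 1 and 76 give w11 = 0.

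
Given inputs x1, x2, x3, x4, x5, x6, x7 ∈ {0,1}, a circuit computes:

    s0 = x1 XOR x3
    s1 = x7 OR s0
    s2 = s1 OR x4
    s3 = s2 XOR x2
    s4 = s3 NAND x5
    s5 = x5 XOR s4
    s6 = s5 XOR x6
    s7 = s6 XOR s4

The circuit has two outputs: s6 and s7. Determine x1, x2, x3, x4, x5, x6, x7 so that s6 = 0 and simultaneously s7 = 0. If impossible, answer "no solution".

x1=1, x2=0, x3=0, x4=1, x5=1, x6=1, x7=0

Check with x1=1, x2=0, x3=0, x4=1, x5=1, x6=1, x7=0:
s0 = x1 XOR x3 = 1 XOR 0 = 1
s1 = x7 OR s0 = 0 OR 1 = 1
s2 = s1 OR x4 = 1 OR 1 = 1
s3 = s2 XOR x2 = 1 XOR 0 = 1
s4 = s3 NAND x5 = 1 NAND 1 = 0
s5 = x5 XOR s4 = 1 XOR 0 = 1
s6 = s5 XOR x6 = 1 XOR 1 = 0
s7 = s6 XOR s4 = 0 XOR 0 = 0
So s6 = 0 and s7 = 0.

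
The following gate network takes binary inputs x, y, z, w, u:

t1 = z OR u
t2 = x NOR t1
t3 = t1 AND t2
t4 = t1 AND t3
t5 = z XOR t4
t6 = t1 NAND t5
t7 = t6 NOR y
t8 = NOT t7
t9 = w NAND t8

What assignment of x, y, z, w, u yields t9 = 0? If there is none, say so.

x=1 y=0 z=0 w=1 u=0

t9 = w NAND t8 must be 0, so both w = 1 and t8 = 1.
t8 = NOT t7 must be 1, so t7 = 0.
Check with x=1 y=0 z=0 w=1 u=0:
t1 = z OR u = 0 OR 0 = 0
t2 = x NOR t1 = 1 NOR 0 = 0
t3 = t1 AND t2 = 0 AND 0 = 0
t4 = t1 AND t3 = 0 AND 0 = 0
t5 = z XOR t4 = 0 XOR 0 = 0
t6 = t1 NAND t5 = 0 NAND 0 = 1
t7 = t6 NOR y = 1 NOR 0 = 0
t8 = NOT t7 = NOT 0 = 1
t9 = w NAND t8 = 1 NAND 1 = 0
So t9 = 0 as required.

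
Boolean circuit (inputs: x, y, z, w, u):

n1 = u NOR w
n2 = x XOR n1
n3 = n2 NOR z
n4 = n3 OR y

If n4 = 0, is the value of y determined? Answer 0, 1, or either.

0

n4 = n3 OR y must be 0, so both n3 = 0 and y = 0.
Every assignment with n4 = 0 has y = 0; there are 12 such assignment(s).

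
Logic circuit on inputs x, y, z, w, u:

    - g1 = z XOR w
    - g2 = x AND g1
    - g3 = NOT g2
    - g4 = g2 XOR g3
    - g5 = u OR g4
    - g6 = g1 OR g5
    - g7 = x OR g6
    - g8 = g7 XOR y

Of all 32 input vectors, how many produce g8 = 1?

16

g8 = g7 XOR y must be 1, so g7 and y differ.
Enumerating the 32 input combinations, 16 give g8 = 1 and 16 give g8 = 0.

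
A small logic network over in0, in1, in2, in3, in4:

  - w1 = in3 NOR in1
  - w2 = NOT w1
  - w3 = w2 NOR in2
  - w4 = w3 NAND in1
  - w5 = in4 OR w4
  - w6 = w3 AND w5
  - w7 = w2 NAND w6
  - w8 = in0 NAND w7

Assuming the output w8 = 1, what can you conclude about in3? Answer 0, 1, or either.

Both values of in3 occur among assignments with w8 = 1:
  in3=0: in0=0, in1=0, in2=0, in3=0, in4=0
  in3=1: in0=0, in1=0, in2=0, in3=1, in4=0

either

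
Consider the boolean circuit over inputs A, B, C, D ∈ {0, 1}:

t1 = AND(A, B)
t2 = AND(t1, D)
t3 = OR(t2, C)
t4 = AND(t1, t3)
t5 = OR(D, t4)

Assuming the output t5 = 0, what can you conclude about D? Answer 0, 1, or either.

0

t5 = OR(D, t4) must be 0, so both D = 0 and t4 = 0.
Every assignment with t5 = 0 has D = 0; there are 7 such assignment(s).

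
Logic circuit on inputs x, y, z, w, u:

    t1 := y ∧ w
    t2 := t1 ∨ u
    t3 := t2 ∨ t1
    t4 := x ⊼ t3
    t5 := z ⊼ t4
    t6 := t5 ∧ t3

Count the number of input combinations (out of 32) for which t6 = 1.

15

t6 = t5 ∧ t3 must be 1, so both t5 = 1 and t3 = 1.
t5 = z ⊼ t4 must be 1, so at least one of z, t4 is 0.
Enumerating the 32 input combinations, 15 give t6 = 1 and 17 give t6 = 0.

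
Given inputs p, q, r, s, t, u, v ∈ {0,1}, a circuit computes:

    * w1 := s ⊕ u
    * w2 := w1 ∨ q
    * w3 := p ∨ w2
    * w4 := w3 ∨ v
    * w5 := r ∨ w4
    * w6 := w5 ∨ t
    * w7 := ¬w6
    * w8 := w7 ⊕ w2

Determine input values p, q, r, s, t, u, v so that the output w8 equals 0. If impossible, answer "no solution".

p=0, q=0, r=1, s=0, t=1, u=0, v=0

w8 = w7 ⊕ w2 must be 0, so w7 and w2 are equal.
Check with p=0, q=0, r=1, s=0, t=1, u=0, v=0:
w1 = s ⊕ u = 0 ⊕ 0 = 0
w2 = w1 ∨ q = 0 ∨ 0 = 0
w3 = p ∨ w2 = 0 ∨ 0 = 0
w4 = w3 ∨ v = 0 ∨ 0 = 0
w5 = r ∨ w4 = 1 ∨ 0 = 1
w6 = w5 ∨ t = 1 ∨ 1 = 1
w7 = ¬w6 = ¬1 = 0
w8 = w7 ⊕ w2 = 0 ⊕ 0 = 0
So w8 = 0 as required.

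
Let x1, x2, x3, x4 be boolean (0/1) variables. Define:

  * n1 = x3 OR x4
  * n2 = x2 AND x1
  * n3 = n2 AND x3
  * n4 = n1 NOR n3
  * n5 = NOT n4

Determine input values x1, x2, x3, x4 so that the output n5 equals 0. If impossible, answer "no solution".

n5 = NOT n4 must be 0, so n4 = 1.
n4 = n1 NOR n3 must be 1, so both n1 = 0 and n3 = 0.
Check with x1=1, x2=1, x3=0, x4=0:
n1 = x3 OR x4 = 0 OR 0 = 0
n2 = x2 AND x1 = 1 AND 1 = 1
n3 = n2 AND x3 = 1 AND 0 = 0
n4 = n1 NOR n3 = 0 NOR 0 = 1
n5 = NOT n4 = NOT 1 = 0
So n5 = 0 as required.

x1=1, x2=1, x3=0, x4=0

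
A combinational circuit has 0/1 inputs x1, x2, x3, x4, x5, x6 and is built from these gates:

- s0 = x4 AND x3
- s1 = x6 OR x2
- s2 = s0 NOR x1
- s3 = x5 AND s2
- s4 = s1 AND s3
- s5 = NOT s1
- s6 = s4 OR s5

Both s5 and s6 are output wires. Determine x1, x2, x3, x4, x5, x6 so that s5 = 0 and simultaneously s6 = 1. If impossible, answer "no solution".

Check with x1=0, x2=1, x3=0, x4=0, x5=1, x6=1:
s0 = x4 AND x3 = 0 AND 0 = 0
s1 = x6 OR x2 = 1 OR 1 = 1
s2 = s0 NOR x1 = 0 NOR 0 = 1
s3 = x5 AND s2 = 1 AND 1 = 1
s4 = s1 AND s3 = 1 AND 1 = 1
s5 = NOT s1 = NOT 1 = 0
s6 = s4 OR s5 = 1 OR 0 = 1
So s5 = 0 and s6 = 1.

x1=0, x2=1, x3=0, x4=0, x5=1, x6=1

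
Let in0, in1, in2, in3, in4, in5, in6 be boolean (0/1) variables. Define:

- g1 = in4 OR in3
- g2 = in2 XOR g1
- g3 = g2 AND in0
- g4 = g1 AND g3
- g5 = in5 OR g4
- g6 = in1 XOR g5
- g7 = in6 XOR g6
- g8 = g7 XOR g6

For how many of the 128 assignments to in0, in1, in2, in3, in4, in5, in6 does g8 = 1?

g8 = g7 XOR g6 must be 1, so g7 and g6 differ.
Enumerating the 128 input combinations, 64 give g8 = 1 and 64 give g8 = 0.

64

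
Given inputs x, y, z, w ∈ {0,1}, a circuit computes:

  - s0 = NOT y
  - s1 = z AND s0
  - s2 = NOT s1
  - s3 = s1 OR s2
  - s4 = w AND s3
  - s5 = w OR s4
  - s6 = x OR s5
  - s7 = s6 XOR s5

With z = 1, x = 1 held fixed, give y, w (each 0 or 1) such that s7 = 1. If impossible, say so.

y=1, w=0

Check with z = 1, x = 1 and y=1, w=0:
s0 = NOT y = NOT 1 = 0
s1 = z AND s0 = 1 AND 0 = 0
s2 = NOT s1 = NOT 0 = 1
s3 = s1 OR s2 = 0 OR 1 = 1
s4 = w AND s3 = 0 AND 1 = 0
s5 = w OR s4 = 0 OR 0 = 0
s6 = x OR s5 = 1 OR 0 = 1
s7 = s6 XOR s5 = 1 XOR 0 = 1
So s7 = 1.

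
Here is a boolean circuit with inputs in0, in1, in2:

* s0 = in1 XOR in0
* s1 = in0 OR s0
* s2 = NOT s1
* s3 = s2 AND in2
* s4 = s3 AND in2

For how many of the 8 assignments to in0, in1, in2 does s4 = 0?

7

s4 = s3 AND in2 must be 0, so at least one of s3, in2 is 0.
Enumerating the 8 input combinations, 7 give s4 = 0 and 1 give s4 = 1.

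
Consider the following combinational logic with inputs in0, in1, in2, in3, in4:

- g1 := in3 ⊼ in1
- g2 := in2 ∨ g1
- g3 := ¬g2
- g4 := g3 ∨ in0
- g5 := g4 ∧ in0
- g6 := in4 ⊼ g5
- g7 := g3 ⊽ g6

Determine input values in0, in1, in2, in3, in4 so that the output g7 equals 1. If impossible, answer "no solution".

in0=1, in1=0, in2=1, in3=0, in4=1

g7 = g3 ⊽ g6 must be 1, so both g3 = 0 and g6 = 0.
g3 = ¬g2 must be 0, so g2 = 1.
Check with in0=1, in1=0, in2=1, in3=0, in4=1:
g1 = in3 ⊼ in1 = 0 ⊼ 0 = 1
g2 = in2 ∨ g1 = 1 ∨ 1 = 1
g3 = ¬g2 = ¬1 = 0
g4 = g3 ∨ in0 = 0 ∨ 1 = 1
g5 = g4 ∧ in0 = 1 ∧ 1 = 1
g6 = in4 ⊼ g5 = 1 ⊼ 1 = 0
g7 = g3 ⊽ g6 = 0 ⊽ 0 = 1
So g7 = 1 as required.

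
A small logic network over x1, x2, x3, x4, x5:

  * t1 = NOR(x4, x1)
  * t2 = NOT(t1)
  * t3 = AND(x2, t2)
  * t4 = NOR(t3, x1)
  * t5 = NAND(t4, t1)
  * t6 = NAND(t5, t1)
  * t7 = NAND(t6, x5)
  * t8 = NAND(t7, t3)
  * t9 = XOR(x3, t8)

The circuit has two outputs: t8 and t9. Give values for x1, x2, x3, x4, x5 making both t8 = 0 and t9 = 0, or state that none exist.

Check with x1=1, x2=1, x3=0, x4=1, x5=0:
t1 = NOR(x4, x1) = NOR(1, 1) = 0
t2 = NOT(t1) = NOT 0 = 1
t3 = AND(x2, t2) = AND(1, 1) = 1
t4 = NOR(t3, x1) = NOR(1, 1) = 0
t5 = NAND(t4, t1) = NAND(0, 0) = 1
t6 = NAND(t5, t1) = NAND(1, 0) = 1
t7 = NAND(t6, x5) = NAND(1, 0) = 1
t8 = NAND(t7, t3) = NAND(1, 1) = 0
t9 = XOR(x3, t8) = XOR(0, 0) = 0
So t8 = 0 and t9 = 0.

x1=1, x2=1, x3=0, x4=1, x5=0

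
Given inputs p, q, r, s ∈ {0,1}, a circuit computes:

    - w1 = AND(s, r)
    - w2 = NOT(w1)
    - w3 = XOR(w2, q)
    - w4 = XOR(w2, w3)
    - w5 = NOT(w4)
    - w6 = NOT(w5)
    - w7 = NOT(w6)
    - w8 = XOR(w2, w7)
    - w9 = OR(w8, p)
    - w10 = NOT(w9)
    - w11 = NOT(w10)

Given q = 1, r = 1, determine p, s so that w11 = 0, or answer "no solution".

p=0 s=1

w11 = NOT(w10) must be 0, so w10 = 1.
w10 = NOT(w9) must be 1, so w9 = 0.
Check with q = 1, r = 1 and p=0, s=1:
w1 = AND(s, r) = AND(1, 1) = 1
w2 = NOT(w1) = NOT 1 = 0
w3 = XOR(w2, q) = XOR(0, 1) = 1
w4 = XOR(w2, w3) = XOR(0, 1) = 1
w5 = NOT(w4) = NOT 1 = 0
w6 = NOT(w5) = NOT 0 = 1
w7 = NOT(w6) = NOT 1 = 0
w8 = XOR(w2, w7) = XOR(0, 0) = 0
w9 = OR(w8, p) = OR(0, 0) = 0
w10 = NOT(w9) = NOT 0 = 1
w11 = NOT(w10) = NOT 1 = 0
So w11 = 0.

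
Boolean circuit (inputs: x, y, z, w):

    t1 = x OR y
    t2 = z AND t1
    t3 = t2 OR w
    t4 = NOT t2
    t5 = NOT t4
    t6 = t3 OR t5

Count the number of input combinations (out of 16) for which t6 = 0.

5

t6 = t3 OR t5 must be 0, so both t3 = 0 and t5 = 0.
t3 = t2 OR w must be 0, so both t2 = 0 and w = 0.
Satisfying assignments:
  x=0, y=0, z=0, w=0
  x=0, y=0, z=1, w=0
  x=0, y=1, z=0, w=0
  x=1, y=0, z=0, w=0
  x=1, y=1, z=0, w=0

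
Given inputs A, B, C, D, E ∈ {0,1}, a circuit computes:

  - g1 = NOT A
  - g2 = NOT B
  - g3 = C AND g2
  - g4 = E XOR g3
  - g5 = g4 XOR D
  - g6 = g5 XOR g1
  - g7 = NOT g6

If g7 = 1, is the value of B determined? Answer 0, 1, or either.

Both values of B occur among assignments with g7 = 1:
  B=0: A=0, B=0, C=0, D=0, E=1
  B=1: A=0, B=1, C=0, D=0, E=1

either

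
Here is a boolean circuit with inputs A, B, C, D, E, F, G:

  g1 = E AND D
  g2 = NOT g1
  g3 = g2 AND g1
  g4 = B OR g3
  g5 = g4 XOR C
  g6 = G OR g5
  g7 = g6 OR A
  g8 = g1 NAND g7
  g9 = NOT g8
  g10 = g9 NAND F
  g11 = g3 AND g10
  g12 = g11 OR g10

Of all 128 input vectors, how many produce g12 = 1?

114

g12 = g11 OR g10 must be 1, so at least one of g11, g10 is 1.
Enumerating the 128 input combinations, 114 give g12 = 1 and 14 give g12 = 0.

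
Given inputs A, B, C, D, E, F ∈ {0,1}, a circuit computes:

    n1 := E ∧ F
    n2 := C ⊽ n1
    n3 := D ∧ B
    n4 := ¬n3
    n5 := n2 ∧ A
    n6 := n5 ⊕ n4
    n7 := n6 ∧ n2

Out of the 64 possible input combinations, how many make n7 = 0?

52

n7 = n6 ∧ n2 must be 0, so at least one of n6, n2 is 0.
Enumerating the 64 input combinations, 52 give n7 = 0 and 12 give n7 = 1.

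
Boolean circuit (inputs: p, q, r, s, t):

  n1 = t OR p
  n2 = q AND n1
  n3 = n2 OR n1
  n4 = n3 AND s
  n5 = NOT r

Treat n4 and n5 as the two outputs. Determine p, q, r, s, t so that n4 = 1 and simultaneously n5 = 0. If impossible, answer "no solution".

Check with p=1, q=1, r=1, s=1, t=1:
n1 = t OR p = 1 OR 1 = 1
n2 = q AND n1 = 1 AND 1 = 1
n3 = n2 OR n1 = 1 OR 1 = 1
n4 = n3 AND s = 1 AND 1 = 1
n5 = NOT r = NOT 1 = 0
So n4 = 1 and n5 = 0.

p=1, q=1, r=1, s=1, t=1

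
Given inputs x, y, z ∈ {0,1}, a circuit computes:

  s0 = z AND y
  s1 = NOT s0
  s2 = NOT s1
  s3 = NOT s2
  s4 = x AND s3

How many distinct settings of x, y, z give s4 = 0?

5

s4 = x AND s3 must be 0, so at least one of x, s3 is 0.
Enumerating the 8 input combinations, 5 give s4 = 0 and 3 give s4 = 1.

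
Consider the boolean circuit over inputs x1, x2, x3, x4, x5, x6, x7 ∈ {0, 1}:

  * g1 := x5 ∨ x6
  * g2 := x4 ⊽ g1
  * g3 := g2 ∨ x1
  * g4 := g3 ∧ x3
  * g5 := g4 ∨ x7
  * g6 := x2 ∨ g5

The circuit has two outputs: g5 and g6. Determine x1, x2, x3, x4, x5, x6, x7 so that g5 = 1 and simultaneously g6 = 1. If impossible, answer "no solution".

Check with x1=1 x2=1 x3=1 x4=1 x5=0 x6=1 x7=0:
g1 = x5 ∨ x6 = 0 ∨ 1 = 1
g2 = x4 ⊽ g1 = 1 ⊽ 1 = 0
g3 = g2 ∨ x1 = 0 ∨ 1 = 1
g4 = g3 ∧ x3 = 1 ∧ 1 = 1
g5 = g4 ∨ x7 = 1 ∨ 0 = 1
g6 = x2 ∨ g5 = 1 ∨ 1 = 1
So g5 = 1 and g6 = 1.

x1=1 x2=1 x3=1 x4=1 x5=0 x6=1 x7=0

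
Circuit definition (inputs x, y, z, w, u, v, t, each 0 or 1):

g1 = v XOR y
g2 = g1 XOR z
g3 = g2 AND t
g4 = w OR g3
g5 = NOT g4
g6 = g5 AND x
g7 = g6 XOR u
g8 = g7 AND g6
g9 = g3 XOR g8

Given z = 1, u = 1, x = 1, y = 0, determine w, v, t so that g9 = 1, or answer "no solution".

g9 = g3 XOR g8 must be 1, so g3 and g8 differ.
Check with z = 1, u = 1, x = 1, y = 0 and w=1, v=0, t=1:
g1 = v XOR y = 0 XOR 0 = 0
g2 = g1 XOR z = 0 XOR 1 = 1
g3 = g2 AND t = 1 AND 1 = 1
g4 = w OR g3 = 1 OR 1 = 1
g5 = NOT g4 = NOT 1 = 0
g6 = g5 AND x = 0 AND 1 = 0
g7 = g6 XOR u = 0 XOR 1 = 1
g8 = g7 AND g6 = 1 AND 0 = 0
g9 = g3 XOR g8 = 1 XOR 0 = 1
So g9 = 1.

w=1, v=0, t=1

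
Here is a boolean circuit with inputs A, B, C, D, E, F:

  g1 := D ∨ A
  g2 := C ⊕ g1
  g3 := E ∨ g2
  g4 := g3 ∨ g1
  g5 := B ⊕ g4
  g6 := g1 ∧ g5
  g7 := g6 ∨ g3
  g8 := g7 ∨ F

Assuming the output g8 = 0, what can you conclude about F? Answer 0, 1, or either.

g8 = g7 ∨ F must be 0, so both g7 = 0 and F = 0.
g7 = g6 ∨ g3 must be 0, so both g6 = 0 and g3 = 0.
Every assignment with g8 = 0 has F = 0; there are 5 such assignment(s).

0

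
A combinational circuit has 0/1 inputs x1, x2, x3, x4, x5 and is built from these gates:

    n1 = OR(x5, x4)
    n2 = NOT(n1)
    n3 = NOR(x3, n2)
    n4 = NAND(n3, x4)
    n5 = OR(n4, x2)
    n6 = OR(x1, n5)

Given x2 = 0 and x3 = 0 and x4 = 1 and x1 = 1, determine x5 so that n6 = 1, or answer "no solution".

Check with x2 = 0 and x3 = 0 and x4 = 1 and x1 = 1 and x5=1:
n1 = OR(x5, x4) = OR(1, 1) = 1
n2 = NOT(n1) = NOT 1 = 0
n3 = NOR(x3, n2) = NOR(0, 0) = 1
n4 = NAND(n3, x4) = NAND(1, 1) = 0
n5 = OR(n4, x2) = OR(0, 0) = 0
n6 = OR(x1, n5) = OR(1, 0) = 1
So n6 = 1.

x5=1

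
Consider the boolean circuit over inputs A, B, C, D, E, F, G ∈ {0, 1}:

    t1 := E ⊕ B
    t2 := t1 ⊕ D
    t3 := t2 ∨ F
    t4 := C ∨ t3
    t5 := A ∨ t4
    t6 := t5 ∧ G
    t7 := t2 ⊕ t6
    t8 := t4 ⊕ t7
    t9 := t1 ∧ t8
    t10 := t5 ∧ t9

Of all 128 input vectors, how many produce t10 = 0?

98

t10 = t5 ∧ t9 must be 0, so at least one of t5, t9 is 0.
Enumerating the 128 input combinations, 98 give t10 = 0 and 30 give t10 = 1.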